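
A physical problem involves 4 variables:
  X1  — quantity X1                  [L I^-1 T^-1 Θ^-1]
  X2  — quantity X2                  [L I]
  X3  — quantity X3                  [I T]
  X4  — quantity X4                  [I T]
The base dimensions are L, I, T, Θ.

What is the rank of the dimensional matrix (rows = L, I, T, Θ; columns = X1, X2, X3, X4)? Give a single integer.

Dimensional matrix (L×I×T×Θ by X1×X2×X3×X4):
  L: [ 1  1  0  0]
  I: [-1  1  1  1]
  T: [-1  0  1  1]
  Θ: [-1  0  0  0]
Row reduction gives pivot columns X1,X2,X3; rank = 3

3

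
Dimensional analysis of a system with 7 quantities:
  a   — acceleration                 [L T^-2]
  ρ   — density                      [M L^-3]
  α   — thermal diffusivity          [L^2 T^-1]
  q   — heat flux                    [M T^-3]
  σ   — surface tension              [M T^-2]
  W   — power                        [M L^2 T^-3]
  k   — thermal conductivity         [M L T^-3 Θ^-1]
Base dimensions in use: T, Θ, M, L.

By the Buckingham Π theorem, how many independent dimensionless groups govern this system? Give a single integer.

3

Exponent matrix [T,Θ,M,L] × [a,ρ,α,q,σ,W,k]:
  T: [-2  0 -1 -3 -2 -3 -3]
  Θ: [ 0  0  0  0  0  0 -1]
  M: [ 0  1  0  1  1  1  1]
  L: [ 1 -3  2  0  0  2  1]
Echelon form has 4 nonzero rows (pivots: a,ρ,α,k)
n=7, r=4 ⇒ 3 dimensionless groups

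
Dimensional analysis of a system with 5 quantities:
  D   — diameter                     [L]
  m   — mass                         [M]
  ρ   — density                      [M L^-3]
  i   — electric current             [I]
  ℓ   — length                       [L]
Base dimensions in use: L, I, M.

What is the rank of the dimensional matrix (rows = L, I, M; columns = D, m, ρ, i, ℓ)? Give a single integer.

3

Dimensional matrix (L×I×M by D×m×ρ×i×ℓ):
  L: [ 1  0 -3  0  1]
  I: [ 0  0  0  1  0]
  M: [ 0  1  1  0  0]
Echelon form has 3 nonzero rows (pivots: D,m,i)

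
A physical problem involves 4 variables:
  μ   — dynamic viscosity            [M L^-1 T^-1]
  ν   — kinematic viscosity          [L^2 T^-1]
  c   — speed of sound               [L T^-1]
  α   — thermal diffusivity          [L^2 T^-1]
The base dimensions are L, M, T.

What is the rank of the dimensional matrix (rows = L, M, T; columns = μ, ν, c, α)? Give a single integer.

3

Dimensional matrix (L×M×T by μ×ν×c×α):
  L: [-1  2  1  2]
  M: [ 1  0  0  0]
  T: [-1 -1 -1 -1]
Row reduction gives pivot columns μ,ν,c; rank = 3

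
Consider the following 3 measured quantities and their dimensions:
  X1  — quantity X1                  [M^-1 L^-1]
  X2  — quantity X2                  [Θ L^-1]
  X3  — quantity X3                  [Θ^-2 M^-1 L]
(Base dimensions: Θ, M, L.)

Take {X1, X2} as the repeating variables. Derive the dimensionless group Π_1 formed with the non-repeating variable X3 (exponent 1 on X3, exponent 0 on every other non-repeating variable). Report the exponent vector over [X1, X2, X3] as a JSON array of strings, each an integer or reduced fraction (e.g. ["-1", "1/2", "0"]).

Exponent matrix [Θ,M,L] × [X1,X2,X3]:
  Θ: [ 0  1 -2]
  M: [-1  0 -1]
  L: [-1 -1  1]
Row reduction gives pivot columns X1,X2; rank = 2
Repeat: X1,X2; free: X3
RREF:
  r0: [   1    0    1]
  r1: [   0    1   -2]
  r2: [   0    0    0]
Fix exponent of X3 at 1; solve each RREF row for its pivot's exponent:
  r0: exp(X1) + (1)·1 = 0 ⇒ exp(X1) = -1
  r1: exp(X2) + (-2)·1 = 0 ⇒ exp(X2) = 2
Π_1 = X1^-1 · X2^2 · X3

["-1", "2", "1"]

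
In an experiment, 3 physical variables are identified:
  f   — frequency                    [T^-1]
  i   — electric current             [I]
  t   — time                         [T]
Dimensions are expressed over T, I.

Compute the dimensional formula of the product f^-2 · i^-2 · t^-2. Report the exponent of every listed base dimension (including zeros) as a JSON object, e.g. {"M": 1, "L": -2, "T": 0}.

{"T": 0, "I": -2}

Dimensional matrix (T×I by f×i×t):
  T: [-1  0  1]
  I: [ 0  1  0]
  [T]: (-2)·-1+(-2)·0+(-2)·1 = 0
  [I]: (-2)·0+(-2)·1+(-2)·0 = -2
⇒ I^-2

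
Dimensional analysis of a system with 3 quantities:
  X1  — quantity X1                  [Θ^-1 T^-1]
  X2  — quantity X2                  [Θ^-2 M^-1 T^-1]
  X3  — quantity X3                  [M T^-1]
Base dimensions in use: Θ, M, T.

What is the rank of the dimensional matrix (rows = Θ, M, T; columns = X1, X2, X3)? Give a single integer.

Write exponents as rows Θ,M,T / cols X1,X2,X3:
  Θ: [-1 -2  0]
  M: [ 0 -1  1]
  T: [-1 -1 -1]
RREF → pivots at {X1,X2} ⇒ r = 2

2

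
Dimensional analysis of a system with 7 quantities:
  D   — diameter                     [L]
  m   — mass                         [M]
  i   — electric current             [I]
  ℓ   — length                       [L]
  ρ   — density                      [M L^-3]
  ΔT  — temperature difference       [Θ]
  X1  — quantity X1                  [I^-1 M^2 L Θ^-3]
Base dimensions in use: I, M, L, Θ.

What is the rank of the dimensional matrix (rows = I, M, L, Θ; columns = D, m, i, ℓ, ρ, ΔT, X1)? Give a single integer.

4

Exponent matrix [I,M,L,Θ] × [D,m,i,ℓ,ρ,ΔT,X1]:
  I: [ 0  0  1  0  0  0 -1]
  M: [ 0  1  0  0  1  0  2]
  L: [ 1  0  0  1 -3  0  1]
  Θ: [ 0  0  0  0  0  1 -3]
RREF → pivots at {D,m,i,ΔT} ⇒ r = 4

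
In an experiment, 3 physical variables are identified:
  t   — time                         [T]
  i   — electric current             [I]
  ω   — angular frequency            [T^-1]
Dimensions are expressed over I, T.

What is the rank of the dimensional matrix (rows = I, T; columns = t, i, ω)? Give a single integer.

Exponent matrix [I,T] × [t,i,ω]:
  I: [ 0  1  0]
  T: [ 1  0 -1]
Row reduction gives pivot columns t,i; rank = 2

2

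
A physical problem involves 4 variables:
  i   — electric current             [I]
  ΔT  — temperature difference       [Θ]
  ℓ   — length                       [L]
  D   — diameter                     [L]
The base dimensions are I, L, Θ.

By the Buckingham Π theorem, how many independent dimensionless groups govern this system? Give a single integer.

1

Write exponents as rows I,L,Θ / cols i,ΔT,ℓ,D:
  I: [ 1  0  0  0]
  L: [ 0  0  1  1]
  Θ: [ 0  1  0  0]
Row reduction gives pivot columns i,ΔT,ℓ; rank = 3
n=4, r=3 ⇒ 1 dimensionless group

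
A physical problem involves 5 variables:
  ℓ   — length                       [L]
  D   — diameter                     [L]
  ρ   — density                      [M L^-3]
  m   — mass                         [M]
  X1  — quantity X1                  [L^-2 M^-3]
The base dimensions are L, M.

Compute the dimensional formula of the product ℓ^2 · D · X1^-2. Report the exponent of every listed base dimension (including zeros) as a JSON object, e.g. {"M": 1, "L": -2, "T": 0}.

{"L": 7, "M": 6}

Exponent matrix [L,M] × [ℓ,D,ρ,m,X1]:
  L: [ 1  1 -3  0 -2]
  M: [ 0  0  1  1 -3]
  [L]: (2)·1+(1)·1+(-2)·-2 = 7
  [M]: (2)·0+(1)·0+(-2)·-3 = 6
⇒ L^7 M^6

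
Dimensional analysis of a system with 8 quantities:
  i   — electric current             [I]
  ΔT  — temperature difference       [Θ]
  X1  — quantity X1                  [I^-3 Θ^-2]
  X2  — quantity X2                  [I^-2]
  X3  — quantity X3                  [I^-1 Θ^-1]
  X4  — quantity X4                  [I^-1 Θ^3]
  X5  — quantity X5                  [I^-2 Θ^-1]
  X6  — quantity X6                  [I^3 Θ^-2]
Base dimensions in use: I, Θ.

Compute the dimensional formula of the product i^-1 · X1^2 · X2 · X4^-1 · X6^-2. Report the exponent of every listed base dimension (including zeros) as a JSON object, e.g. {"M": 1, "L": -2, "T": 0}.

{"I": -14, "Θ": -3}

Dimensional matrix (I×Θ by i×ΔT×X1×X2×X3×X4×X5×X6):
  I: [ 1  0 -3 -2 -1 -1 -2  3]
  Θ: [ 0  1 -2  0 -1  3 -1 -2]
  [I]: (-1)·1+(2)·-3+(1)·-2+(-1)·-1+(-2)·3 = -14
  [Θ]: (-1)·0+(2)·-2+(1)·0+(-1)·3+(-2)·-2 = -3
⇒ I^-14 Θ^-3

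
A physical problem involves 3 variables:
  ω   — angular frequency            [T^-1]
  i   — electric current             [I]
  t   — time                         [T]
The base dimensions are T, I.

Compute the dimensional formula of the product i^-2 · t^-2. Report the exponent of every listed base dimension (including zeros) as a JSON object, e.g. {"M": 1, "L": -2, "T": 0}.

{"T": -2, "I": -2}

Exponent matrix [T,I] × [ω,i,t]:
  T: [-1  0  1]
  I: [ 0  1  0]
  [T]: (-2)·0+(-2)·1 = -2
  [I]: (-2)·1+(-2)·0 = -2
⇒ T^-2 I^-2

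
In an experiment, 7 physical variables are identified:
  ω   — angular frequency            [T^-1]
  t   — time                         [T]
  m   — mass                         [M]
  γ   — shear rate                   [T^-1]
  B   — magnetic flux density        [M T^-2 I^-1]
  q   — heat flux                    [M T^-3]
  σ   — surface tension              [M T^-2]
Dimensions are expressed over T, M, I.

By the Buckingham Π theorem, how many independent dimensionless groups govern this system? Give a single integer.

Exponent matrix [T,M,I] × [ω,t,m,γ,B,q,σ]:
  T: [-1  1  0 -1 -2 -3 -2]
  M: [ 0  0  1  0  1  1  1]
  I: [ 0  0  0  0 -1  0  0]
Row reduction gives pivot columns ω,m,B; rank = 3
n=7, r=3 ⇒ 4 dimensionless groups

4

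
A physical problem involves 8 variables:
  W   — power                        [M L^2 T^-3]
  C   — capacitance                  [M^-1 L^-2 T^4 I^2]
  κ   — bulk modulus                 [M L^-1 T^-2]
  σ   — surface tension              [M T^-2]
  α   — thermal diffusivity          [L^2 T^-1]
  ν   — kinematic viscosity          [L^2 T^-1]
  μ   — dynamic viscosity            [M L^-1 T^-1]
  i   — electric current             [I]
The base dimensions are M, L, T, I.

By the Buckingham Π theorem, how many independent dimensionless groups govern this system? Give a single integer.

Write exponents as rows M,L,T,I / cols W,C,κ,σ,α,ν,μ,i:
  M: [ 1 -1  1  1  0  0  1  0]
  L: [ 2 -2 -1  0  2  2 -1  0]
  T: [-3  4 -2 -2 -1 -1 -1  0]
  I: [ 0  2  0  0  0  0  0  1]
RREF → pivots at {W,C,κ,σ} ⇒ r = 4
8 vars − rank 4 = 4 Π groups

4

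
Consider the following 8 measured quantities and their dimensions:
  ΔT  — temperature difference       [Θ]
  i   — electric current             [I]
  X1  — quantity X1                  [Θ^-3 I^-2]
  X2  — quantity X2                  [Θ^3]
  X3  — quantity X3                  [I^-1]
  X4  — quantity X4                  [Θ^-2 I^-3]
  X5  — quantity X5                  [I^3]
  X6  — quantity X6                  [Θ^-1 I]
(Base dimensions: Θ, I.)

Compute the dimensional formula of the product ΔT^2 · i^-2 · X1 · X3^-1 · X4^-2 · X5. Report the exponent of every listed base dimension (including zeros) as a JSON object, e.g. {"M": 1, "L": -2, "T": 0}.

{"Θ": 3, "I": 6}

Write exponents as rows Θ,I / cols ΔT,i,X1,X2,X3,X4,X5,X6:
  Θ: [ 1  0 -3  3  0 -2  0 -1]
  I: [ 0  1 -2  0 -1 -3  3  1]
  [Θ]: (2)·1+(-2)·0+(1)·-3+(-1)·0+(-2)·-2+(1)·0 = 3
  [I]: (2)·0+(-2)·1+(1)·-2+(-1)·-1+(-2)·-3+(1)·3 = 6
⇒ Θ^3 I^6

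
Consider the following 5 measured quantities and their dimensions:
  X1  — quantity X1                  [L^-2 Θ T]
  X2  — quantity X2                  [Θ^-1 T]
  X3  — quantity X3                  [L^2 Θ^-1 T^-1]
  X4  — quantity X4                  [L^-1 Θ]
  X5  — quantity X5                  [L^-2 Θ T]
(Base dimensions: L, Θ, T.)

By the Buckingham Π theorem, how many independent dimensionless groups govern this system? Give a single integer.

Dimensional matrix (L×Θ×T by X1×X2×X3×X4×X5):
  L: [-2  0  2 -1 -2]
  Θ: [ 1 -1 -1  1  1]
  T: [ 1  1 -1  0  1]
Row reduction gives pivot columns X1,X2; rank = 2
n=5, r=2 ⇒ 3 dimensionless groups

3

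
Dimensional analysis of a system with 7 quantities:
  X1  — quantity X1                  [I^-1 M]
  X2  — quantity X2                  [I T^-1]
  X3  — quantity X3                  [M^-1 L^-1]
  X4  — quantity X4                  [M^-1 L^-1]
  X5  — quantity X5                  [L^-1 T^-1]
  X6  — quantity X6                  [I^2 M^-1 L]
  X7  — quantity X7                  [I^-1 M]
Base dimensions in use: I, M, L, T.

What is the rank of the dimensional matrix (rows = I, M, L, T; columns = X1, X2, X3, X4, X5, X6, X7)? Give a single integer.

Write exponents as rows I,M,L,T / cols X1,X2,X3,X4,X5,X6,X7:
  I: [-1  1  0  0  0  2 -1]
  M: [ 1  0 -1 -1  0 -1  1]
  L: [ 0  0 -1 -1 -1  1  0]
  T: [ 0 -1  0  0 -1  0  0]
Row reduction gives pivot columns X1,X2,X3; rank = 3

3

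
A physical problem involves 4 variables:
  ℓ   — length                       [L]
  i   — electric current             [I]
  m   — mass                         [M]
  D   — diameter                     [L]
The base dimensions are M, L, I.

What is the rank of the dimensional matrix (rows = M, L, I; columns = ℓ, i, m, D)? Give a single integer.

3

Dimensional matrix (M×L×I by ℓ×i×m×D):
  M: [ 0  0  1  0]
  L: [ 1  0  0  1]
  I: [ 0  1  0  0]
Row reduction gives pivot columns ℓ,i,m; rank = 3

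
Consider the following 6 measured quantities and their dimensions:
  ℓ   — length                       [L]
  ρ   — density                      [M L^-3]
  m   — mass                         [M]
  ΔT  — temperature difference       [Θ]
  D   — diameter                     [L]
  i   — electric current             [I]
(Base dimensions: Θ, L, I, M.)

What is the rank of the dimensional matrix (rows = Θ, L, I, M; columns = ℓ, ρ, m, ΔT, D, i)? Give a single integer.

Dimensional matrix (Θ×L×I×M by ℓ×ρ×m×ΔT×D×i):
  Θ: [ 0  0  0  1  0  0]
  L: [ 1 -3  0  0  1  0]
  I: [ 0  0  0  0  0  1]
  M: [ 0  1  1  0  0  0]
RREF → pivots at {ℓ,ρ,ΔT,i} ⇒ r = 4

4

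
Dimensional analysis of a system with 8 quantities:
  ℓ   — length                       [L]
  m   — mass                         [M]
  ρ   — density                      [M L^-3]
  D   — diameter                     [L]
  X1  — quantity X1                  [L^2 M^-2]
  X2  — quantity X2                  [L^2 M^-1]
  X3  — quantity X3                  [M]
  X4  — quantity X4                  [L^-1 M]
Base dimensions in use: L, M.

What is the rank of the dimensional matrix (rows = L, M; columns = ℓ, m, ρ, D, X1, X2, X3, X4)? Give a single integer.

Dimensional matrix (L×M by ℓ×m×ρ×D×X1×X2×X3×X4):
  L: [ 1  0 -3  1  2  2  0 -1]
  M: [ 0  1  1  0 -2 -1  1  1]
RREF → pivots at {ℓ,m} ⇒ r = 2

2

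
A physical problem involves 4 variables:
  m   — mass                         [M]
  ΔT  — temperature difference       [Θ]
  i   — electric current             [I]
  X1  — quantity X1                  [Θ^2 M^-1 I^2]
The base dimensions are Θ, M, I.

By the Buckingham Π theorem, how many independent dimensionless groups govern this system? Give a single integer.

Exponent matrix [Θ,M,I] × [m,ΔT,i,X1]:
  Θ: [ 0  1  0  2]
  M: [ 1  0  0 -1]
  I: [ 0  0  1  2]
RREF → pivots at {m,ΔT,i} ⇒ r = 3
4 vars − rank 3 = 1 Π group

1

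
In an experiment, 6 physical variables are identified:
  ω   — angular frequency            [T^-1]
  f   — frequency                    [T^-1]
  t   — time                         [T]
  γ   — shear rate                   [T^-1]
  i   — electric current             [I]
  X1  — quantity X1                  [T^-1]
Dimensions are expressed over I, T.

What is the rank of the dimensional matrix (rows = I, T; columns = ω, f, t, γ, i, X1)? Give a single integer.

Exponent matrix [I,T] × [ω,f,t,γ,i,X1]:
  I: [ 0  0  0  0  1  0]
  T: [-1 -1  1 -1  0 -1]
Row reduction gives pivot columns ω,i; rank = 2

2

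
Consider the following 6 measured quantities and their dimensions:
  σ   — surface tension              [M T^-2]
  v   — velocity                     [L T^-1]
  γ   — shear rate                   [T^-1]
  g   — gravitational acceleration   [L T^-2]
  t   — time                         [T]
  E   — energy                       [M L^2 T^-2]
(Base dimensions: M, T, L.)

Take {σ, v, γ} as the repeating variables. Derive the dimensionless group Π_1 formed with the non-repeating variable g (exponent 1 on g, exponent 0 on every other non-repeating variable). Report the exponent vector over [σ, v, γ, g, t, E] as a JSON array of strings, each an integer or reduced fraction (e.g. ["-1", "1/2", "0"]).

["0", "-1", "-1", "1", "0", "0"]

Exponent matrix [M,T,L] × [σ,v,γ,g,t,E]:
  M: [ 1  0  0  0  0  1]
  T: [-2 -1 -1 -2  1 -2]
  L: [ 0  1  0  1  0  2]
Row reduction gives pivot columns σ,v,γ; rank = 3
Repeat: σ,v,γ; free: g,t,E
RREF:
  r0: [   1    0    0    0    0    1]
  r1: [   0    1    0    1    0    2]
  r2: [   0    0    1    1   -1   -2]
Fix exponent of g at 1, t at 0, E at 0; solve each RREF row for its pivot's exponent:
  r0: exp(σ) + (0)·1 = 0 ⇒ exp(σ) = 0
  r1: exp(v) + (1)·1 = 0 ⇒ exp(v) = -1
  r2: exp(γ) + (1)·1 = 0 ⇒ exp(γ) = -1
Π_1 = v^-1 · γ^-1 · g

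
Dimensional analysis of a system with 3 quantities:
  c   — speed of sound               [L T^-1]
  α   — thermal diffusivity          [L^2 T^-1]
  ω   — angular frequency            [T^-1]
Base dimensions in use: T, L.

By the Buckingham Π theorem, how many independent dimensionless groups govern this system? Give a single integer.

1

Dimensional matrix (T×L by c×α×ω):
  T: [-1 -1 -1]
  L: [ 1  2  0]
Echelon form has 2 nonzero rows (pivots: c,α)
3 vars − rank 2 = 1 Π group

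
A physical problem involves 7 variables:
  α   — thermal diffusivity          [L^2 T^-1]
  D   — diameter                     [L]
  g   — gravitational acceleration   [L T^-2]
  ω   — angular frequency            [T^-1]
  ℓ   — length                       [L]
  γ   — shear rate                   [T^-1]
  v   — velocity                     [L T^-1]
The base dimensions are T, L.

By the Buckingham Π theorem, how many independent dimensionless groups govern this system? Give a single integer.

5

Dimensional matrix (T×L by α×D×g×ω×ℓ×γ×v):
  T: [-1  0 -2 -1  0 -1 -1]
  L: [ 2  1  1  0  1  0  1]
RREF → pivots at {α,D} ⇒ r = 2
n=7, r=2 ⇒ 5 dimensionless groups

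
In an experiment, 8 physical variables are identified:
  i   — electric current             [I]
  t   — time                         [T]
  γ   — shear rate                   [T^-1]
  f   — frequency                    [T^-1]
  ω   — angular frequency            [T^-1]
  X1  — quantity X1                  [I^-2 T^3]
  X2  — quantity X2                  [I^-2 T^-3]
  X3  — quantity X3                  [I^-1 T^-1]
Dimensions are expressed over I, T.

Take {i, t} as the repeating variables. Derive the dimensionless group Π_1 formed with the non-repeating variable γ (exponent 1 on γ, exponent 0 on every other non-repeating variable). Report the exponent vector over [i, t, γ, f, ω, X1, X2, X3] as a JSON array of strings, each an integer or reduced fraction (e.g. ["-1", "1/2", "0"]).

Dimensional matrix (I×T by i×t×γ×f×ω×X1×X2×X3):
  I: [ 1  0  0  0  0 -2 -2 -1]
  T: [ 0  1 -1 -1 -1  3 -3 -1]
RREF → pivots at {i,t} ⇒ r = 2
Repeat: i,t; free: γ,f,ω,X1,X2,X3
RREF:
  r0: [   1    0    0    0    0   -2   -2   -1]
  r1: [   0    1   -1   -1   -1    3   -3   -1]
Fix exponent of γ at 1, f at 0, ω at 0, X1 at 0, X2 at 0, X3 at 0; solve each RREF row for its pivot's exponent:
  r0: exp(i) + (0)·1 = 0 ⇒ exp(i) = 0
  r1: exp(t) + (-1)·1 = 0 ⇒ exp(t) = 1
Π_1 = t · γ

["0", "1", "1", "0", "0", "0", "0", "0"]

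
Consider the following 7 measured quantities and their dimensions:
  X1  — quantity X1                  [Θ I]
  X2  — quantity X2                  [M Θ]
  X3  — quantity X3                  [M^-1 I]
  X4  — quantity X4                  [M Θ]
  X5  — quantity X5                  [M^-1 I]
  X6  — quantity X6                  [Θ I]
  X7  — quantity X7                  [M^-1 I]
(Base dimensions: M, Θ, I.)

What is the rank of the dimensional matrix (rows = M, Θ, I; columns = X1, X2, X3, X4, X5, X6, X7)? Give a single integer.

2

Dimensional matrix (M×Θ×I by X1×X2×X3×X4×X5×X6×X7):
  M: [ 0  1 -1  1 -1  0 -1]
  Θ: [ 1  1  0  1  0  1  0]
  I: [ 1  0  1  0  1  1  1]
RREF → pivots at {X1,X2} ⇒ r = 2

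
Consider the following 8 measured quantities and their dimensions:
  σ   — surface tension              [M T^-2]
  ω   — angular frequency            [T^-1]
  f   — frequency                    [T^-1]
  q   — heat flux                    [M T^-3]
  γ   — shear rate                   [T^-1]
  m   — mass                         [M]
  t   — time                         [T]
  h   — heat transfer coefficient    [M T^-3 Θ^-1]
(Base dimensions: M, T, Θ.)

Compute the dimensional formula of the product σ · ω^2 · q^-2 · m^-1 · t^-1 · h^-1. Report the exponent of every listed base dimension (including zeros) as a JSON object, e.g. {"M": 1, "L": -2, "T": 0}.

{"M": -3, "T": 4, "Θ": 1}

Write exponents as rows M,T,Θ / cols σ,ω,f,q,γ,m,t,h:
  M: [ 1  0  0  1  0  1  0  1]
  T: [-2 -1 -1 -3 -1  0  1 -3]
  Θ: [ 0  0  0  0  0  0  0 -1]
  [M]: (1)·1+(2)·0+(-2)·1+(-1)·1+(-1)·0+(-1)·1 = -3
  [T]: (1)·-2+(2)·-1+(-2)·-3+(-1)·0+(-1)·1+(-1)·-3 = 4
  [Θ]: (1)·0+(2)·0+(-2)·0+(-1)·0+(-1)·0+(-1)·-1 = 1
⇒ M^-3 T^4 Θ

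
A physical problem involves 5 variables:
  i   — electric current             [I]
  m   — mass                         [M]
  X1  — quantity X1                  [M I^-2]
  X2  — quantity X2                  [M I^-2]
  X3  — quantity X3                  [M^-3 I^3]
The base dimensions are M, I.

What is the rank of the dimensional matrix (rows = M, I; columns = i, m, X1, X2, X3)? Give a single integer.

Exponent matrix [M,I] × [i,m,X1,X2,X3]:
  M: [ 0  1  1  1 -3]
  I: [ 1  0 -2 -2  3]
RREF → pivots at {i,m} ⇒ r = 2

2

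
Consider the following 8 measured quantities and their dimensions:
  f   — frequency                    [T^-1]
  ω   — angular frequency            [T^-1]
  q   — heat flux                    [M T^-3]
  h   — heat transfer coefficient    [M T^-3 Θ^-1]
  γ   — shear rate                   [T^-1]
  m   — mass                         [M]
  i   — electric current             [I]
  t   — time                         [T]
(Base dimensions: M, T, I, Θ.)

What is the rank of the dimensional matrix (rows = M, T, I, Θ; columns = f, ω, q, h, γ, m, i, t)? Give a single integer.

4

Dimensional matrix (M×T×I×Θ by f×ω×q×h×γ×m×i×t):
  M: [ 0  0  1  1  0  1  0  0]
  T: [-1 -1 -3 -3 -1  0  0  1]
  I: [ 0  0  0  0  0  0  1  0]
  Θ: [ 0  0  0 -1  0  0  0  0]
Echelon form has 4 nonzero rows (pivots: f,q,h,i)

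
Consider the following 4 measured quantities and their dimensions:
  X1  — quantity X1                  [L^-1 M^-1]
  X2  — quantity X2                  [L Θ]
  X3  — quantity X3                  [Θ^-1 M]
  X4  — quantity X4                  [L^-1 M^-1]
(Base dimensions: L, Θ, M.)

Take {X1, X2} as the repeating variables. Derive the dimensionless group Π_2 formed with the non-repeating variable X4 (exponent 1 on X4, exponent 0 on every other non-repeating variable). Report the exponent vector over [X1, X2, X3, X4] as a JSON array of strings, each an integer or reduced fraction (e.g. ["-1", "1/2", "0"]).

["-1", "0", "0", "1"]

Dimensional matrix (L×Θ×M by X1×X2×X3×X4):
  L: [-1  1  0 -1]
  Θ: [ 0  1 -1  0]
  M: [-1  0  1 -1]
RREF → pivots at {X1,X2} ⇒ r = 2
Pivot set = {X1,X2}, free = {X3,X4}
RREF:
  r0: [   1    0   -1    1]
  r1: [   0    1   -1    0]
  r2: [   0    0    0    0]
Fix exponent of X4 at 1, X3 at 0; solve each RREF row for its pivot's exponent:
  r0: exp(X1) + (1)·1 = 0 ⇒ exp(X1) = -1
  r1: exp(X2) + (0)·1 = 0 ⇒ exp(X2) = 0
Π_2 = X1^-1 · X4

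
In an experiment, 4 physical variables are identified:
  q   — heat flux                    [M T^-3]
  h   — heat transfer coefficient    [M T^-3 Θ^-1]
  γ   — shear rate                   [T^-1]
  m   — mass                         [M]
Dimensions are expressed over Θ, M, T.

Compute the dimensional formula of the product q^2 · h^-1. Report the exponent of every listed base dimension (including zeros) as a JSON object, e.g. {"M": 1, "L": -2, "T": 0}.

{"Θ": 1, "M": 1, "T": -3}

Write exponents as rows Θ,M,T / cols q,h,γ,m:
  Θ: [ 0 -1  0  0]
  M: [ 1  1  0  1]
  T: [-3 -3 -1  0]
  [Θ]: (2)·0+(-1)·-1 = 1
  [M]: (2)·1+(-1)·1 = 1
  [T]: (2)·-3+(-1)·-3 = -3
⇒ Θ M T^-3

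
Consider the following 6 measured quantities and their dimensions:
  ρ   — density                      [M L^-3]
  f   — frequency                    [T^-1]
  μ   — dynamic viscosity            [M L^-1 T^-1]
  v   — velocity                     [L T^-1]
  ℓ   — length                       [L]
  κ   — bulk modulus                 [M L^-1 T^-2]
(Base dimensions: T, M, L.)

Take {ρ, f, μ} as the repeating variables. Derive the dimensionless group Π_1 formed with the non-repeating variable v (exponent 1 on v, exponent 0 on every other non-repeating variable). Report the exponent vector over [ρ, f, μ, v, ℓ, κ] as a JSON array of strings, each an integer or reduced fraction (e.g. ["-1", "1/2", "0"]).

["1/2", "-1/2", "-1/2", "1", "0", "0"]

Exponent matrix [T,M,L] × [ρ,f,μ,v,ℓ,κ]:
  T: [ 0 -1 -1 -1  0 -2]
  M: [ 1  0  1  0  0  1]
  L: [-3  0 -1  1  1 -1]
RREF → pivots at {ρ,f,μ} ⇒ r = 3
Pivot set = {ρ,f,μ}, free = {v,ℓ,κ}
RREF:
  r0: [   1    0    0 -1/2 -1/2    0]
  r1: [   0    1    0  1/2 -1/2    1]
  r2: [   0    0    1  1/2  1/2    1]
Fix exponent of v at 1, ℓ at 0, κ at 0; solve each RREF row for its pivot's exponent:
  r0: exp(ρ) + (-1/2)·1 = 0 ⇒ exp(ρ) = 1/2
  r1: exp(f) + (1/2)·1 = 0 ⇒ exp(f) = -1/2
  r2: exp(μ) + (1/2)·1 = 0 ⇒ exp(μ) = -1/2
Π_1 = ρ^(1/2) · f^(-1/2) · μ^(-1/2) · v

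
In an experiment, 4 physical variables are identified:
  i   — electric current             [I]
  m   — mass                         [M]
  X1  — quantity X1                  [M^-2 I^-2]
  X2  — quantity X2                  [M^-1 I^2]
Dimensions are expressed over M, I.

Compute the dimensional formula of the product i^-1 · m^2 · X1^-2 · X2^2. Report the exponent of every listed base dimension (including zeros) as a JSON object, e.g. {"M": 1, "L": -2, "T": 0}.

{"M": 4, "I": 7}

Write exponents as rows M,I / cols i,m,X1,X2:
  M: [ 0  1 -2 -1]
  I: [ 1  0 -2  2]
  [M]: (-1)·0+(2)·1+(-2)·-2+(2)·-1 = 4
  [I]: (-1)·1+(2)·0+(-2)·-2+(2)·2 = 7
⇒ M^4 I^7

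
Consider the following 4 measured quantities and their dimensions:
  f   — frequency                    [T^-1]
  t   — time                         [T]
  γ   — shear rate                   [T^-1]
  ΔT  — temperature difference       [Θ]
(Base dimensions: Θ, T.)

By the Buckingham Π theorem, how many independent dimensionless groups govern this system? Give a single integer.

2

Dimensional matrix (Θ×T by f×t×γ×ΔT):
  Θ: [ 0  0  0  1]
  T: [-1  1 -1  0]
Echelon form has 2 nonzero rows (pivots: f,ΔT)
Π count = n − r = 4 − 2 = 2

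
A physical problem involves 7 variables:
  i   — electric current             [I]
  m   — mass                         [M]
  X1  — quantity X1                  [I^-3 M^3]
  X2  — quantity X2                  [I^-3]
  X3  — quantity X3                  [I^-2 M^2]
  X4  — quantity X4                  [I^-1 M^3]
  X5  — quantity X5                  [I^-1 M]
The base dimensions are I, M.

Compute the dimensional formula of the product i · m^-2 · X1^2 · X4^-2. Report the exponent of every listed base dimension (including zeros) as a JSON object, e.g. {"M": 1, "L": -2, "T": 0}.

Dimensional matrix (I×M by i×m×X1×X2×X3×X4×X5):
  I: [ 1  0 -3 -3 -2 -1 -1]
  M: [ 0  1  3  0  2  3  1]
  [I]: (1)·1+(-2)·0+(2)·-3+(-2)·-1 = -3
  [M]: (1)·0+(-2)·1+(2)·3+(-2)·3 = -2
⇒ I^-3 M^-2

{"I": -3, "M": -2}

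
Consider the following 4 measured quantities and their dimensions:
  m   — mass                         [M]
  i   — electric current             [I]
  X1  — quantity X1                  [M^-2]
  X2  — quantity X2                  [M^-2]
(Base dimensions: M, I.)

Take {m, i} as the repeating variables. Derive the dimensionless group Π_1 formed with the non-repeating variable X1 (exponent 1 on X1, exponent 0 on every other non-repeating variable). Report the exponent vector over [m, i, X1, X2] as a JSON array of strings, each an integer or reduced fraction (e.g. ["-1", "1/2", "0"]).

Dimensional matrix (M×I by m×i×X1×X2):
  M: [ 1  0 -2 -2]
  I: [ 0  1  0  0]
Row reduction gives pivot columns m,i; rank = 2
Repeat: m,i; free: X1,X2
RREF:
  r0: [   1    0   -2   -2]
  r1: [   0    1    0    0]
Fix exponent of X1 at 1, X2 at 0; solve each RREF row for its pivot's exponent:
  r0: exp(m) + (-2)·1 = 0 ⇒ exp(m) = 2
  r1: exp(i) + (0)·1 = 0 ⇒ exp(i) = 0
Π_1 = m^2 · X1

["2", "0", "1", "0"]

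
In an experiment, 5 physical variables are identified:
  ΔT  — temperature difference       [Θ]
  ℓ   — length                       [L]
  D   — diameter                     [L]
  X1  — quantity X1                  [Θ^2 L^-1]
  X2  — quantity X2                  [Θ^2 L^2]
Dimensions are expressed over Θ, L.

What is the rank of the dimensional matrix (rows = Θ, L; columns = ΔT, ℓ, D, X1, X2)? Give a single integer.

2

Dimensional matrix (Θ×L by ΔT×ℓ×D×X1×X2):
  Θ: [ 1  0  0  2  2]
  L: [ 0  1  1 -1  2]
Row reduction gives pivot columns ΔT,ℓ; rank = 2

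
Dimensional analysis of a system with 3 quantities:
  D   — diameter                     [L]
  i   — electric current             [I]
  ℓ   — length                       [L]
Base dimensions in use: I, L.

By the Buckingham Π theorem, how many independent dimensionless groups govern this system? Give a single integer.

1

Exponent matrix [I,L] × [D,i,ℓ]:
  I: [ 0  1  0]
  L: [ 1  0  1]
Row reduction gives pivot columns D,i; rank = 2
Π count = n − r = 3 − 2 = 1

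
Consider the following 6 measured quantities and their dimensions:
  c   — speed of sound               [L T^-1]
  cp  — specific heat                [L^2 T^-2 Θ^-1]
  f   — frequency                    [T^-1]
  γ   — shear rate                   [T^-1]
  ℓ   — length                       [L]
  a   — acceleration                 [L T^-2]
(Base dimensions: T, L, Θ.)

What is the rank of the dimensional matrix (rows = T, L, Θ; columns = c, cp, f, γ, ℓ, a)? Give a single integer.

3

Dimensional matrix (T×L×Θ by c×cp×f×γ×ℓ×a):
  T: [-1 -2 -1 -1  0 -2]
  L: [ 1  2  0  0  1  1]
  Θ: [ 0 -1  0  0  0  0]
RREF → pivots at {c,cp,f} ⇒ r = 3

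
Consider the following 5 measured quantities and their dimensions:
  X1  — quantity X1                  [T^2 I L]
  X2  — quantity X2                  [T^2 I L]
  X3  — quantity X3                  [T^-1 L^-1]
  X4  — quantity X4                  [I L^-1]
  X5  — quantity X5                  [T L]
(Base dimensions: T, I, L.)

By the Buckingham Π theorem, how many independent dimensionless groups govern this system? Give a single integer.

3

Exponent matrix [T,I,L] × [X1,X2,X3,X4,X5]:
  T: [ 2  2 -1  0  1]
  I: [ 1  1  0  1  0]
  L: [ 1  1 -1 -1  1]
RREF → pivots at {X1,X3} ⇒ r = 2
5 vars − rank 2 = 3 Π groups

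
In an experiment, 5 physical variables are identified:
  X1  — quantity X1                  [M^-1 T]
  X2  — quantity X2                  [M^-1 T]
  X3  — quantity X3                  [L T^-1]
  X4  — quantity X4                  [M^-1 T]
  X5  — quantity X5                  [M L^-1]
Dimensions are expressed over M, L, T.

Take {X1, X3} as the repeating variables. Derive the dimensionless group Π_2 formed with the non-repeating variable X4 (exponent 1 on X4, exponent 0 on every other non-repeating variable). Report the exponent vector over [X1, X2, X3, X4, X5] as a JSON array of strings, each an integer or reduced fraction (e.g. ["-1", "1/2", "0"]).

["-1", "0", "0", "1", "0"]

Exponent matrix [M,L,T] × [X1,X2,X3,X4,X5]:
  M: [-1 -1  0 -1  1]
  L: [ 0  0  1  0 -1]
  T: [ 1  1 -1  1  0]
RREF → pivots at {X1,X3} ⇒ r = 2
Repeat: X1,X3; free: X2,X4,X5
RREF:
  r0: [   1    1    0    1   -1]
  r1: [   0    0    1    0   -1]
  r2: [   0    0    0    0    0]
Fix exponent of X4 at 1, X2 at 0, X5 at 0; solve each RREF row for its pivot's exponent:
  r0: exp(X1) + (1)·1 = 0 ⇒ exp(X1) = -1
  r1: exp(X3) + (0)·1 = 0 ⇒ exp(X3) = 0
Π_2 = X1^-1 · X4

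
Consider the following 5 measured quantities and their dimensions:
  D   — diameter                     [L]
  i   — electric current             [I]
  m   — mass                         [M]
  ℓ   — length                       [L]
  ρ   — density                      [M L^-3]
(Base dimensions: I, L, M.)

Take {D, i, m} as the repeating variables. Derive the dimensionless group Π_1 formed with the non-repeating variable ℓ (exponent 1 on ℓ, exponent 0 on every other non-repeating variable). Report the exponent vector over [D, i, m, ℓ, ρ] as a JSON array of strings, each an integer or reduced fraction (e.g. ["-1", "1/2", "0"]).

["-1", "0", "0", "1", "0"]

Exponent matrix [I,L,M] × [D,i,m,ℓ,ρ]:
  I: [ 0  1  0  0  0]
  L: [ 1  0  0  1 -3]
  M: [ 0  0  1  0  1]
Row reduction gives pivot columns D,i,m; rank = 3
Repeat: D,i,m; free: ℓ,ρ
RREF:
  r0: [   1    0    0    1   -3]
  r1: [   0    1    0    0    0]
  r2: [   0    0    1    0    1]
Fix exponent of ℓ at 1, ρ at 0; solve each RREF row for its pivot's exponent:
  r0: exp(D) + (1)·1 = 0 ⇒ exp(D) = -1
  r1: exp(i) + (0)·1 = 0 ⇒ exp(i) = 0
  r2: exp(m) + (0)·1 = 0 ⇒ exp(m) = 0
Π_1 = D^-1 · ℓ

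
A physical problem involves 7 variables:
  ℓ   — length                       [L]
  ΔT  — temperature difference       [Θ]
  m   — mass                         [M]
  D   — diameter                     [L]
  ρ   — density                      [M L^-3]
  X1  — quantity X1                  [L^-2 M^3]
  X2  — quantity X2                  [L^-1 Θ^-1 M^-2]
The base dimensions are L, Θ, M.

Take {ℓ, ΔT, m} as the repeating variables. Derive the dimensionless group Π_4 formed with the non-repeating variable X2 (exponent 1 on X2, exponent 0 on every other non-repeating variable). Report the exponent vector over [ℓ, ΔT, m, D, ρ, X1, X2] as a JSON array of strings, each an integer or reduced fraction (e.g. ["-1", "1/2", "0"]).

Write exponents as rows L,Θ,M / cols ℓ,ΔT,m,D,ρ,X1,X2:
  L: [ 1  0  0  1 -3 -2 -1]
  Θ: [ 0  1  0  0  0  0 -1]
  M: [ 0  0  1  0  1  3 -2]
Echelon form has 3 nonzero rows (pivots: ℓ,ΔT,m)
Repeat: ℓ,ΔT,m; free: D,ρ,X1,X2
RREF:
  r0: [   1    0    0    1   -3   -2   -1]
  r1: [   0    1    0    0    0    0   -1]
  r2: [   0    0    1    0    1    3   -2]
Fix exponent of X2 at 1, D at 0, ρ at 0, X1 at 0; solve each RREF row for its pivot's exponent:
  r0: exp(ℓ) + (-1)·1 = 0 ⇒ exp(ℓ) = 1
  r1: exp(ΔT) + (-1)·1 = 0 ⇒ exp(ΔT) = 1
  r2: exp(m) + (-2)·1 = 0 ⇒ exp(m) = 2
Π_4 = ℓ · ΔT · m^2 · X2

["1", "1", "2", "0", "0", "0", "1"]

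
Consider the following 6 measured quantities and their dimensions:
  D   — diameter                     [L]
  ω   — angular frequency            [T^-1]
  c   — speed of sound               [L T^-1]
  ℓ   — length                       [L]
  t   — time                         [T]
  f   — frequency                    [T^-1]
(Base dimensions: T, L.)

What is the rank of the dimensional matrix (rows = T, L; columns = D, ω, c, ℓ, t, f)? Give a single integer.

Exponent matrix [T,L] × [D,ω,c,ℓ,t,f]:
  T: [ 0 -1 -1  0  1 -1]
  L: [ 1  0  1  1  0  0]
RREF → pivots at {D,ω} ⇒ r = 2

2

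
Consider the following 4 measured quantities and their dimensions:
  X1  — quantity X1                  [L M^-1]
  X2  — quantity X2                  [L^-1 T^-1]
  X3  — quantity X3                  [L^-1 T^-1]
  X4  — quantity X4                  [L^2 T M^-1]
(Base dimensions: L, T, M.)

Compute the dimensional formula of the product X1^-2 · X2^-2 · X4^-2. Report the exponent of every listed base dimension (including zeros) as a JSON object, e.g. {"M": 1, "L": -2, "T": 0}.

{"L": -4, "T": 0, "M": 4}

Write exponents as rows L,T,M / cols X1,X2,X3,X4:
  L: [ 1 -1 -1  2]
  T: [ 0 -1 -1  1]
  M: [-1  0  0 -1]
  [L]: (-2)·1+(-2)·-1+(-2)·2 = -4
  [T]: (-2)·0+(-2)·-1+(-2)·1 = 0
  [M]: (-2)·-1+(-2)·0+(-2)·-1 = 4
⇒ L^-4 M^4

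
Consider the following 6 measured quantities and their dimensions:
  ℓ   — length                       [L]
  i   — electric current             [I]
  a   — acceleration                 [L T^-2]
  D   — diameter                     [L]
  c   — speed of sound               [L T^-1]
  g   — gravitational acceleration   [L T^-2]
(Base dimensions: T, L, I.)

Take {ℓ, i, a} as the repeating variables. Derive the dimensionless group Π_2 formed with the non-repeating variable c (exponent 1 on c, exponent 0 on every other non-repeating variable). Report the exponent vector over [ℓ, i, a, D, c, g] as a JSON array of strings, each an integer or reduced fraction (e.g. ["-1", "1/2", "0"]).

["-1/2", "0", "-1/2", "0", "1", "0"]

Exponent matrix [T,L,I] × [ℓ,i,a,D,c,g]:
  T: [ 0  0 -2  0 -1 -2]
  L: [ 1  0  1  1  1  1]
  I: [ 0  1  0  0  0  0]
Echelon form has 3 nonzero rows (pivots: ℓ,i,a)
Pivot set = {ℓ,i,a}, free = {D,c,g}
RREF:
  r0: [   1    0    0    1  1/2    0]
  r1: [   0    1    0    0    0    0]
  r2: [   0    0    1    0  1/2    1]
Fix exponent of c at 1, D at 0, g at 0; solve each RREF row for its pivot's exponent:
  r0: exp(ℓ) + (1/2)·1 = 0 ⇒ exp(ℓ) = -1/2
  r1: exp(i) + (0)·1 = 0 ⇒ exp(i) = 0
  r2: exp(a) + (1/2)·1 = 0 ⇒ exp(a) = -1/2
Π_2 = ℓ^(-1/2) · a^(-1/2) · c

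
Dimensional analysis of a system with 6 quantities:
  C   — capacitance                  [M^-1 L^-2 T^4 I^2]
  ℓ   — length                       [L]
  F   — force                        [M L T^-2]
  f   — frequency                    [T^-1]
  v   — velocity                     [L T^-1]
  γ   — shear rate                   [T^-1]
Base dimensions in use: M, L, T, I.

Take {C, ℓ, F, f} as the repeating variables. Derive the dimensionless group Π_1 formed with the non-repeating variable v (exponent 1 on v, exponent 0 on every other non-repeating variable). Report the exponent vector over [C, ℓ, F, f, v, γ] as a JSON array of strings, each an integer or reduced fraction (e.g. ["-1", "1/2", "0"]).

["0", "-1", "0", "-1", "1", "0"]

Exponent matrix [M,L,T,I] × [C,ℓ,F,f,v,γ]:
  M: [-1  0  1  0  0  0]
  L: [-2  1  1  0  1  0]
  T: [ 4  0 -2 -1 -1 -1]
  I: [ 2  0  0  0  0  0]
Echelon form has 4 nonzero rows (pivots: C,ℓ,F,f)
Repeat: C,ℓ,F,f; free: v,γ
RREF:
  r0: [   1    0    0    0    0    0]
  r1: [   0    1    0    0    1    0]
  r2: [   0    0    1    0    0    0]
  r3: [   0    0    0    1    1    1]
Fix exponent of v at 1, γ at 0; solve each RREF row for its pivot's exponent:
  r0: exp(C) + (0)·1 = 0 ⇒ exp(C) = 0
  r1: exp(ℓ) + (1)·1 = 0 ⇒ exp(ℓ) = -1
  r2: exp(F) + (0)·1 = 0 ⇒ exp(F) = 0
  r3: exp(f) + (1)·1 = 0 ⇒ exp(f) = -1
Π_1 = ℓ^-1 · f^-1 · v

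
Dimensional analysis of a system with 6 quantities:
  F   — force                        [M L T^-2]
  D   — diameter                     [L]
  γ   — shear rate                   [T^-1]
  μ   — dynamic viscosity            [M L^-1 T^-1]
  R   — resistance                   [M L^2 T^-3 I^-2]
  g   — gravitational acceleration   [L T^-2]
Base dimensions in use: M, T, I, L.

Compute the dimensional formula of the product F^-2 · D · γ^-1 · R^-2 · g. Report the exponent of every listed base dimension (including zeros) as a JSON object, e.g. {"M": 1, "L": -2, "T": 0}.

Dimensional matrix (M×T×I×L by F×D×γ×μ×R×g):
  M: [ 1  0  0  1  1  0]
  T: [-2  0 -1 -1 -3 -2]
  I: [ 0  0  0  0 -2  0]
  L: [ 1  1  0 -1  2  1]
  [M]: (-2)·1+(1)·0+(-1)·0+(-2)·1+(1)·0 = -4
  [T]: (-2)·-2+(1)·0+(-1)·-1+(-2)·-3+(1)·-2 = 9
  [I]: (-2)·0+(1)·0+(-1)·0+(-2)·-2+(1)·0 = 4
  [L]: (-2)·1+(1)·1+(-1)·0+(-2)·2+(1)·1 = -4
⇒ M^-4 T^9 I^4 L^-4

{"M": -4, "T": 9, "I": 4, "L": -4}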